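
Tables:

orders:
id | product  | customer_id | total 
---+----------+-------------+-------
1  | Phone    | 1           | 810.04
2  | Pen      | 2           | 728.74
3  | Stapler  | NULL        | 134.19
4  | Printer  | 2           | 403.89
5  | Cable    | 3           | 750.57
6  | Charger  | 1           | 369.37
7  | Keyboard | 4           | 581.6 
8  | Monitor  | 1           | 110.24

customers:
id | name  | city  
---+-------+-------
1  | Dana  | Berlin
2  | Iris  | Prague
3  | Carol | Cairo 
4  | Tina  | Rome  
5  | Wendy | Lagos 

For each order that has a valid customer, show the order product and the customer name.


INNER JOIN keeps only orders rows whose customer_id matches an id in customers. Walk through each order:
  - order 1 (Phone): customer_id=1 -> matches Dana
  - order 2 (Pen): customer_id=2 -> matches Iris
  - order 3 (Stapler): customer_id=NULL, no match -> dropped
  - order 4 (Printer): customer_id=2 -> matches Iris
  - order 5 (Cable): customer_id=3 -> matches Carol
  - order 6 (Charger): customer_id=1 -> matches Dana
  - order 7 (Keyboard): customer_id=4 -> matches Tina
  - order 8 (Monitor): customer_id=1 -> matches Dana
So 1 of 8 rows is dropped.

SQL:
SELECT a.product, b.name AS customer
FROM orders a
INNER JOIN customers b ON a.customer_id = b.id

Result:
product  | customer
---------+---------
Phone    | Dana    
Pen      | Iris    
Printer  | Iris    
Cable    | Carol   
Charger  | Dana    
Keyboard | Tina    
Monitor  | Dana    


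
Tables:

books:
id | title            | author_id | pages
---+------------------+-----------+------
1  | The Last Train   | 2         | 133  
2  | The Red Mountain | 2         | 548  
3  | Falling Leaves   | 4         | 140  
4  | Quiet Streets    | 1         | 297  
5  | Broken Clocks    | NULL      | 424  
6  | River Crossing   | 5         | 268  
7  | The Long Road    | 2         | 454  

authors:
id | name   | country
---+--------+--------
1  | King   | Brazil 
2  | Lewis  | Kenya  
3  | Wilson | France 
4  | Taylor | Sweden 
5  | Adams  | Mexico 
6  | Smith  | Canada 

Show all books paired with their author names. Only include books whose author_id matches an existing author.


INNER JOIN keeps only books rows whose author_id matches an id in authors. Walk through each book:
  - book 1 (The Last Train): author_id=2 -> matches Lewis
  - book 2 (The Red Mountain): author_id=2 -> matches Lewis
  - book 3 (Falling Leaves): author_id=4 -> matches Taylor
  - book 4 (Quiet Streets): author_id=1 -> matches King
  - book 5 (Broken Clocks): author_id=NULL, no match -> dropped
  - book 6 (River Crossing): author_id=5 -> matches Adams
  - book 7 (The Long Road): author_id=2 -> matches Lewis
So 1 of 7 rows is dropped.

SQL:
SELECT a.title, b.name AS author
FROM books a
INNER JOIN authors b ON a.author_id = b.id

Result:
title            | author
-----------------+-------
The Last Train   | Lewis 
The Red Mountain | Lewis 
Falling Leaves   | Taylor
Quiet Streets    | King  
River Crossing   | Adams 
The Long Road    | Lewis 


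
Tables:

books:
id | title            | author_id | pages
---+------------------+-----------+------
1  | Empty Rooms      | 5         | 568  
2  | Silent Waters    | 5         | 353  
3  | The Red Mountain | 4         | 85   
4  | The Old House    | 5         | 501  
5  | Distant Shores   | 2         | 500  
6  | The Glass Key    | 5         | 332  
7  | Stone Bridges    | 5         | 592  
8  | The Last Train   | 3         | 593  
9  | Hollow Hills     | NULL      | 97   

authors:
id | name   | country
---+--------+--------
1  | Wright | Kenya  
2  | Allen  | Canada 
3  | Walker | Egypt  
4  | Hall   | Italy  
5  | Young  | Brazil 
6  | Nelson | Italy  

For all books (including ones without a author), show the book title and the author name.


LEFT JOIN keeps every row from books (the left table); where author_id has no match in authors, the author columns become NULL. Walk through each book:
  - book 1 (Empty Rooms): author_id=5 -> matches Young
  - book 2 (Silent Waters): author_id=5 -> matches Young
  - book 3 (The Red Mountain): author_id=4 -> matches Hall
  - book 4 (The Old House): author_id=5 -> matches Young
  - book 5 (Distant Shores): author_id=2 -> matches Allen
  - book 6 (The Glass Key): author_id=5 -> matches Young
  - book 7 (Stone Bridges): author_id=5 -> matches Young
  - book 8 (The Last Train): author_id=3 -> matches Walker
  - book 9 (Hollow Hills): author_id=NULL, no match -> kept with NULL
All 9 rows appear; 1 has NULL author.

SQL:
SELECT a.title, b.name AS author
FROM books a
LEFT JOIN authors b ON a.author_id = b.id

Result:
title            | author
-----------------+-------
Empty Rooms      | Young 
Silent Waters    | Young 
The Red Mountain | Hall  
The Old House    | Young 
Distant Shores   | Allen 
The Glass Key    | Young 
Stone Bridges    | Young 
The Last Train   | Walker
Hollow Hills     | NULL  


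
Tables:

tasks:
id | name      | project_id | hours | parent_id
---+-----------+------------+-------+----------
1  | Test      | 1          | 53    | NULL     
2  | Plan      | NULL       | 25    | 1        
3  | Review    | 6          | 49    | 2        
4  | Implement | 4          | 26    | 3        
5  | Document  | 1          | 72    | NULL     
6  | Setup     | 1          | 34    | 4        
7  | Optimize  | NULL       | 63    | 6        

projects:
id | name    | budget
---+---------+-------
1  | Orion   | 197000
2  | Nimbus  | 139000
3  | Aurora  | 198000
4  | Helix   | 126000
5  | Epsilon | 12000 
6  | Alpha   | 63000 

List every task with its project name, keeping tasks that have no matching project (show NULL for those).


LEFT JOIN keeps every row from tasks (the left table); where project_id has no match in projects, the project columns become NULL. Walk through each task:
  - task 1 (Test): project_id=1 -> matches Orion
  - task 2 (Plan): project_id=NULL, no match -> kept with NULL
  - task 3 (Review): project_id=6 -> matches Alpha
  - task 4 (Implement): project_id=4 -> matches Helix
  - task 5 (Document): project_id=1 -> matches Orion
  - task 6 (Setup): project_id=1 -> matches Orion
  - task 7 (Optimize): project_id=NULL, no match -> kept with NULL
All 7 rows appear; 2 have NULL project.

SQL:
SELECT a.name, b.name AS project
FROM tasks a
LEFT JOIN projects b ON a.project_id = b.id

Result:
name      | project
----------+--------
Test      | Orion  
Plan      | NULL   
Review    | Alpha  
Implement | Helix  
Document  | Orion  
Setup     | Orion  
Optimize  | NULL   


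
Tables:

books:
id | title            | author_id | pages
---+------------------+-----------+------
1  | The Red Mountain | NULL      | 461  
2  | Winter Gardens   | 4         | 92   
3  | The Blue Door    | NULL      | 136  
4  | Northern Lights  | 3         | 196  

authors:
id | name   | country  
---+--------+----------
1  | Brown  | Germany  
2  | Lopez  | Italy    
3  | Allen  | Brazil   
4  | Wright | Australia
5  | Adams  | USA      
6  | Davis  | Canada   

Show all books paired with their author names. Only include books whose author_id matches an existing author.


INNER JOIN keeps only books rows whose author_id matches an id in authors. Walk through each book:
  - book 1 (The Red Mountain): author_id=NULL, no match -> dropped
  - book 2 (Winter Gardens): author_id=4 -> matches Wright
  - book 3 (The Blue Door): author_id=NULL, no match -> dropped
  - book 4 (Northern Lights): author_id=3 -> matches Allen
So 2 of 4 rows are dropped.

SQL:
SELECT a.title, b.name AS author
FROM books a
INNER JOIN authors b ON a.author_id = b.id

Result:
title           | author
----------------+-------
Winter Gardens  | Wright
Northern Lights | Allen 


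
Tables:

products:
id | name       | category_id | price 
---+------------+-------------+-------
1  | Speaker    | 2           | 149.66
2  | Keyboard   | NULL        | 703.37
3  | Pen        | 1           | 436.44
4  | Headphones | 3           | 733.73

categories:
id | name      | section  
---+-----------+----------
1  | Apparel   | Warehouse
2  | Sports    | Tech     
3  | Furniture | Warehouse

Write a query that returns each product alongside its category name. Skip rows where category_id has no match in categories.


INNER JOIN keeps only products rows whose category_id matches an id in categories. Walk through each product:
  - product 1 (Speaker): category_id=2 -> matches Sports
  - product 2 (Keyboard): category_id=NULL, no match -> dropped
  - product 3 (Pen): category_id=1 -> matches Apparel
  - product 4 (Headphones): category_id=3 -> matches Furniture
So 1 of 4 rows is dropped.

SQL:
SELECT a.name, b.name AS category
FROM products a
INNER JOIN categories b ON a.category_id = b.id

Result:
name       | category 
-----------+----------
Speaker    | Sports   
Pen        | Apparel  
Headphones | Furniture


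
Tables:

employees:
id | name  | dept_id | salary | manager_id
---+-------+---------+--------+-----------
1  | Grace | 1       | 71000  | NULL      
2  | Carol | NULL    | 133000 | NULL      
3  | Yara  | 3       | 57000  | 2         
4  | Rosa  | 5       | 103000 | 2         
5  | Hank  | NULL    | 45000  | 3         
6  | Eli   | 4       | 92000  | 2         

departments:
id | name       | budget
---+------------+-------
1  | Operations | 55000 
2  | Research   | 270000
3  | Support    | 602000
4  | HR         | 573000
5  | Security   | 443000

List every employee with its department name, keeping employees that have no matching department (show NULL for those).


LEFT JOIN keeps every row from employees (the left table); where dept_id has no match in departments, the department columns become NULL. Walk through each employee:
  - employee 1 (Grace): dept_id=1 -> matches Operations
  - employee 2 (Carol): dept_id=NULL, no match -> kept with NULL
  - employee 3 (Yara): dept_id=3 -> matches Support
  - employee 4 (Rosa): dept_id=5 -> matches Security
  - employee 5 (Hank): dept_id=NULL, no match -> kept with NULL
  - employee 6 (Eli): dept_id=4 -> matches HR
All 6 rows appear; 2 have NULL department.

SQL:
SELECT a.name, b.name AS department
FROM employees a
LEFT JOIN departments b ON a.dept_id = b.id

Result:
name  | department
------+-----------
Grace | Operations
Carol | NULL      
Yara  | Support   
Rosa  | Security  
Hank  | NULL      
Eli   | HR        


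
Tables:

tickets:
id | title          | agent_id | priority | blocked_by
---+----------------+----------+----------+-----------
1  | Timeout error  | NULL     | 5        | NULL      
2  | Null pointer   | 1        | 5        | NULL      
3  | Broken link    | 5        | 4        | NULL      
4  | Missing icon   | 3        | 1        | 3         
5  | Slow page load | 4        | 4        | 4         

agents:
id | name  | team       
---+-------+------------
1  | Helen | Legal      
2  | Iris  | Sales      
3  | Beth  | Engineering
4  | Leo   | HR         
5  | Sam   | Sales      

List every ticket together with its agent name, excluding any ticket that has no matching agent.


INNER JOIN keeps only tickets rows whose agent_id matches an id in agents. Walk through each ticket:
  - ticket 1 (Timeout error): agent_id=NULL, no match -> dropped
  - ticket 2 (Null pointer): agent_id=1 -> matches Helen
  - ticket 3 (Broken link): agent_id=5 -> matches Sam
  - ticket 4 (Missing icon): agent_id=3 -> matches Beth
  - ticket 5 (Slow page load): agent_id=4 -> matches Leo
So 1 of 5 rows is dropped.

SQL:
SELECT a.title, b.name AS agent
FROM tickets a
INNER JOIN agents b ON a.agent_id = b.id

Result:
title          | agent
---------------+------
Null pointer   | Helen
Broken link    | Sam  
Missing icon   | Beth 
Slow page load | Leo  


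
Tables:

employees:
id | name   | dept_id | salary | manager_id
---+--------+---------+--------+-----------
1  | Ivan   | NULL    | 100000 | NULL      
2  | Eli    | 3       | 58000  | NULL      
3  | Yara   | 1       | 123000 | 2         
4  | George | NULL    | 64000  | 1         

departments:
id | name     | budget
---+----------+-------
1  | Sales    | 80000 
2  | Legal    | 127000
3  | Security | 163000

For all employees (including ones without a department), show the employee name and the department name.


LEFT JOIN keeps every row from employees (the left table); where dept_id has no match in departments, the department columns become NULL. Walk through each employee:
  - employee 1 (Ivan): dept_id=NULL, no match -> kept with NULL
  - employee 2 (Eli): dept_id=3 -> matches Security
  - employee 3 (Yara): dept_id=1 -> matches Sales
  - employee 4 (George): dept_id=NULL, no match -> kept with NULL
All 4 rows appear; 2 have NULL department.

SQL:
SELECT a.name, b.name AS department
FROM employees a
LEFT JOIN departments b ON a.dept_id = b.id

Result:
name   | department
-------+-----------
Ivan   | NULL      
Eli    | Security  
Yara   | Sales     
George | NULL      


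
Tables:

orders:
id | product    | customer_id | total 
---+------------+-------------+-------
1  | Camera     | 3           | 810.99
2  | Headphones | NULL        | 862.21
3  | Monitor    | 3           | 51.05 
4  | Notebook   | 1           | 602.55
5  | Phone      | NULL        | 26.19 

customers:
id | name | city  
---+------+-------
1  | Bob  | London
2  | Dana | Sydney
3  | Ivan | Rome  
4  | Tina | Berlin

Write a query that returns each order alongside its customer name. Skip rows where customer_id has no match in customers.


INNER JOIN keeps only orders rows whose customer_id matches an id in customers. Walk through each order:
  - order 1 (Camera): customer_id=3 -> matches Ivan
  - order 2 (Headphones): customer_id=NULL, no match -> dropped
  - order 3 (Monitor): customer_id=3 -> matches Ivan
  - order 4 (Notebook): customer_id=1 -> matches Bob
  - order 5 (Phone): customer_id=NULL, no match -> dropped
So 2 of 5 rows are dropped.

SQL:
SELECT a.product, b.name AS customer
FROM orders a
INNER JOIN customers b ON a.customer_id = b.id

Result:
product  | customer
---------+---------
Camera   | Ivan    
Monitor  | Ivan    
Notebook | Bob     


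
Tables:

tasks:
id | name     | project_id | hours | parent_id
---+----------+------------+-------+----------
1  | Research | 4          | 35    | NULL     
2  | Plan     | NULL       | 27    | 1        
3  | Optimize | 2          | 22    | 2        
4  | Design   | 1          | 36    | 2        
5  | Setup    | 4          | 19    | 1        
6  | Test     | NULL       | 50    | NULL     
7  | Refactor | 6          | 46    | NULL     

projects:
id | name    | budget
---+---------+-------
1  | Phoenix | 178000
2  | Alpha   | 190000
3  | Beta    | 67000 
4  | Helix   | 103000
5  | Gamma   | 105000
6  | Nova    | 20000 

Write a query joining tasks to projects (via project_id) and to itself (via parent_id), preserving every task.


Two LEFT JOINs from the same base table tasks: one to projects via project_id, one to tasks itself via parent_id. Both are LEFT so every task is preserved.
Match against projects:
  - task 1 (Research): project_id=4 -> matches Helix
  - task 2 (Plan): project_id=NULL, no match -> kept with NULL
  - task 3 (Optimize): project_id=2 -> matches Alpha
  - task 4 (Design): project_id=1 -> matches Phoenix
  - task 5 (Setup): project_id=4 -> matches Helix
  - task 6 (Test): project_id=NULL, no match -> kept with NULL
  - task 7 (Refactor): project_id=6 -> matches Nova
Match against tasks (self):
  - task 1 (Research): parent_id=NULL -> NULL
  - task 2 (Plan): parent_id=1 -> Research
  - task 3 (Optimize): parent_id=2 -> Plan
  - task 4 (Design): parent_id=2 -> Plan
  - task 5 (Setup): parent_id=1 -> Research
  - task 6 (Test): parent_id=NULL -> NULL
  - task 7 (Refactor): parent_id=NULL -> NULL

SQL:
SELECT a.name, b.name AS project, c.name AS parent
FROM tasks a
LEFT JOIN projects b ON a.project_id = b.id
LEFT JOIN tasks c ON a.parent_id = c.id

Result:
name     | project | parent  
---------+---------+---------
Research | Helix   | NULL    
Plan     | NULL    | Research
Optimize | Alpha   | Plan    
Design   | Phoenix | Plan    
Setup    | Helix   | Research
Test     | NULL    | NULL    
Refactor | Nova    | NULL    


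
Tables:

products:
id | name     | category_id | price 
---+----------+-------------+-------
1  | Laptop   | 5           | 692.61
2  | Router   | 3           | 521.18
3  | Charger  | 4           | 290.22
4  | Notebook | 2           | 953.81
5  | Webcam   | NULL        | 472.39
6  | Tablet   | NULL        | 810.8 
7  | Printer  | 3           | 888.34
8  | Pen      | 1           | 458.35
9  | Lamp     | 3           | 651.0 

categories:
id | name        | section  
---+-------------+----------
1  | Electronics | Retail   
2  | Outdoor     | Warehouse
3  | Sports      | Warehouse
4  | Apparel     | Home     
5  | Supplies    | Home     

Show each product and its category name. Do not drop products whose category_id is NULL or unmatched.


LEFT JOIN keeps every row from products (the left table); where category_id has no match in categories, the category columns become NULL. Walk through each product:
  - product 1 (Laptop): category_id=5 -> matches Supplies
  - product 2 (Router): category_id=3 -> matches Sports
  - product 3 (Charger): category_id=4 -> matches Apparel
  - product 4 (Notebook): category_id=2 -> matches Outdoor
  - product 5 (Webcam): category_id=NULL, no match -> kept with NULL
  - product 6 (Tablet): category_id=NULL, no match -> kept with NULL
  - product 7 (Printer): category_id=3 -> matches Sports
  - product 8 (Pen): category_id=1 -> matches Electronics
  - product 9 (Lamp): category_id=3 -> matches Sports
All 9 rows appear; 2 have NULL category.

SQL:
SELECT a.name, b.name AS category
FROM products a
LEFT JOIN categories b ON a.category_id = b.id

Result:
name     | category   
---------+------------
Laptop   | Supplies   
Router   | Sports     
Charger  | Apparel    
Notebook | Outdoor    
Webcam   | NULL       
Tablet   | NULL       
Printer  | Sports     
Pen      | Electronics
Lamp     | Sports     


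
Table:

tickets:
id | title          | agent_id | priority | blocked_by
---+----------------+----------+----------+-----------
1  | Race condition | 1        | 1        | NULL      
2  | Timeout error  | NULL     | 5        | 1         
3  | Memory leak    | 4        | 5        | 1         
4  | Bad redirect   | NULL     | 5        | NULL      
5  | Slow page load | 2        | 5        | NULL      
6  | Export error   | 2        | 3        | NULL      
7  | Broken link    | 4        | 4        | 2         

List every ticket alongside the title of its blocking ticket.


This is a self-join: tickets is joined to a second copy of itself, matching each row's blocked_by to another row's id. Use LEFT JOIN so rows with blocked_by=NULL are kept.
  - ticket 1 (Race condition): blocked_by=NULL -> NULL
  - ticket 2 (Timeout error): blocked_by=1 -> Race condition
  - ticket 3 (Memory leak): blocked_by=1 -> Race condition
  - ticket 4 (Bad redirect): blocked_by=NULL -> NULL
  - ticket 5 (Slow page load): blocked_by=NULL -> NULL
  - ticket 6 (Export error): blocked_by=NULL -> NULL
  - ticket 7 (Broken link): blocked_by=2 -> Timeout error

SQL:
SELECT a.title AS item, b.title AS blocked_by
FROM tickets a
LEFT JOIN tickets b ON a.blocked_by = b.id

Result:
item           | blocked_by    
---------------+---------------
Race condition | NULL          
Timeout error  | Race condition
Memory leak    | Race condition
Bad redirect   | NULL          
Slow page load | NULL          
Export error   | NULL          
Broken link    | Timeout error 


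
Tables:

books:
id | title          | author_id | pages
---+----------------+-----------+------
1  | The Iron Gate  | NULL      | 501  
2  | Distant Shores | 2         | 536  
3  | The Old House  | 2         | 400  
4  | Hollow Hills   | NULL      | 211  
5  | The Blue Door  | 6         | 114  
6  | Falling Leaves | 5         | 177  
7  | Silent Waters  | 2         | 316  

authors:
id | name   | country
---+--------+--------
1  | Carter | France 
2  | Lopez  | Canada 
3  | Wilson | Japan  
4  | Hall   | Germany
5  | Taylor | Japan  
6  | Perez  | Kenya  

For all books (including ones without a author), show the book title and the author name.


LEFT JOIN keeps every row from books (the left table); where author_id has no match in authors, the author columns become NULL. Walk through each book:
  - book 1 (The Iron Gate): author_id=NULL, no match -> kept with NULL
  - book 2 (Distant Shores): author_id=2 -> matches Lopez
  - book 3 (The Old House): author_id=2 -> matches Lopez
  - book 4 (Hollow Hills): author_id=NULL, no match -> kept with NULL
  - book 5 (The Blue Door): author_id=6 -> matches Perez
  - book 6 (Falling Leaves): author_id=5 -> matches Taylor
  - book 7 (Silent Waters): author_id=2 -> matches Lopez
All 7 rows appear; 2 have NULL author.

SQL:
SELECT a.title, b.name AS author
FROM books a
LEFT JOIN authors b ON a.author_id = b.id

Result:
title          | author
---------------+-------
The Iron Gate  | NULL  
Distant Shores | Lopez 
The Old House  | Lopez 
Hollow Hills   | NULL  
The Blue Door  | Perez 
Falling Leaves | Taylor
Silent Waters  | Lopez 


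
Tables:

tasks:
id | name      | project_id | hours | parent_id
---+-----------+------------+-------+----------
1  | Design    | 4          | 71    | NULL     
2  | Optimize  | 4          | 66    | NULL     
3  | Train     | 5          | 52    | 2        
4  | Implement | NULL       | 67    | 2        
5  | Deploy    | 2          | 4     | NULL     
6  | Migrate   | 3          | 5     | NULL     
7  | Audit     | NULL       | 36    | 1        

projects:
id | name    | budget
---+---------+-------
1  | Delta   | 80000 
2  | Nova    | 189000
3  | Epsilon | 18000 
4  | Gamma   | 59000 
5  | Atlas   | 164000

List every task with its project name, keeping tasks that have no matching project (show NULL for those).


LEFT JOIN keeps every row from tasks (the left table); where project_id has no match in projects, the project columns become NULL. Walk through each task:
  - task 1 (Design): project_id=4 -> matches Gamma
  - task 2 (Optimize): project_id=4 -> matches Gamma
  - task 3 (Train): project_id=5 -> matches Atlas
  - task 4 (Implement): project_id=NULL, no match -> kept with NULL
  - task 5 (Deploy): project_id=2 -> matches Nova
  - task 6 (Migrate): project_id=3 -> matches Epsilon
  - task 7 (Audit): project_id=NULL, no match -> kept with NULL
All 7 rows appear; 2 have NULL project.

SQL:
SELECT a.name, b.name AS project
FROM tasks a
LEFT JOIN projects b ON a.project_id = b.id

Result:
name      | project
----------+--------
Design    | Gamma  
Optimize  | Gamma  
Train     | Atlas  
Implement | NULL   
Deploy    | Nova   
Migrate   | Epsilon
Audit     | NULL   


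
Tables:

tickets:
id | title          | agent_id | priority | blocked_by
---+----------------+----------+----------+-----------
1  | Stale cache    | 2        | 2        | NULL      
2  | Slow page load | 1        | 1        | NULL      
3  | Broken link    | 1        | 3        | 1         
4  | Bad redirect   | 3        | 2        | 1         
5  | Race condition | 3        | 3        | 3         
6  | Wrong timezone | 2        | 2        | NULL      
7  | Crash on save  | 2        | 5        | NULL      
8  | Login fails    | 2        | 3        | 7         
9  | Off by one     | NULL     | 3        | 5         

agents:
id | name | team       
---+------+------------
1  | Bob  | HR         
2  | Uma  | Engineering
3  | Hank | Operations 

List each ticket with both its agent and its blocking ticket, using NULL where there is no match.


Two LEFT JOINs from the same base table tickets: one to agents via agent_id, one to tickets itself via blocked_by. Both are LEFT so every ticket is preserved.
Match against agents:
  - ticket 1 (Stale cache): agent_id=2 -> matches Uma
  - ticket 2 (Slow page load): agent_id=1 -> matches Bob
  - ticket 3 (Broken link): agent_id=1 -> matches Bob
  - ticket 4 (Bad redirect): agent_id=3 -> matches Hank
  - ticket 5 (Race condition): agent_id=3 -> matches Hank
  - ticket 6 (Wrong timezone): agent_id=2 -> matches Uma
  - ticket 7 (Crash on save): agent_id=2 -> matches Uma
  - ticket 8 (Login fails): agent_id=2 -> matches Uma
  - ticket 9 (Off by one): agent_id=NULL, no match -> kept with NULL
Match against tickets (self):
  - ticket 1 (Stale cache): blocked_by=NULL -> NULL
  - ticket 2 (Slow page load): blocked_by=NULL -> NULL
  - ticket 3 (Broken link): blocked_by=1 -> Stale cache
  - ticket 4 (Bad redirect): blocked_by=1 -> Stale cache
  - ticket 5 (Race condition): blocked_by=3 -> Broken link
  - ticket 6 (Wrong timezone): blocked_by=NULL -> NULL
  - ticket 7 (Crash on save): blocked_by=NULL -> NULL
  - ticket 8 (Login fails): blocked_by=7 -> Crash on save
  - ticket 9 (Off by one): blocked_by=5 -> Race condition

SQL:
SELECT a.title, b.name AS agent, c.title AS blocked_by
FROM tickets a
LEFT JOIN agents b ON a.agent_id = b.id
LEFT JOIN tickets c ON a.blocked_by = c.id

Result:
title          | agent | blocked_by    
---------------+-------+---------------
Stale cache    | Uma   | NULL          
Slow page load | Bob   | NULL          
Broken link    | Bob   | Stale cache   
Bad redirect   | Hank  | Stale cache   
Race condition | Hank  | Broken link   
Wrong timezone | Uma   | NULL          
Crash on save  | Uma   | NULL          
Login fails    | Uma   | Crash on save 
Off by one     | NULL  | Race condition


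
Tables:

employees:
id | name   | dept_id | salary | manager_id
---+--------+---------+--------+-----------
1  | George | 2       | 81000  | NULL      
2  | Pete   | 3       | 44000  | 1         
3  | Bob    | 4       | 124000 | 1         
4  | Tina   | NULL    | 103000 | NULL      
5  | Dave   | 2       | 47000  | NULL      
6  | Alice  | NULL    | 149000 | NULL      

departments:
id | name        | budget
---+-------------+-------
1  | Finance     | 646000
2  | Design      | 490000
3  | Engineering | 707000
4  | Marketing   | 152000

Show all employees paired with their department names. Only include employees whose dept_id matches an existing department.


INNER JOIN keeps only employees rows whose dept_id matches an id in departments. Walk through each employee:
  - employee 1 (George): dept_id=2 -> matches Design
  - employee 2 (Pete): dept_id=3 -> matches Engineering
  - employee 3 (Bob): dept_id=4 -> matches Marketing
  - employee 4 (Tina): dept_id=NULL, no match -> dropped
  - employee 5 (Dave): dept_id=2 -> matches Design
  - employee 6 (Alice): dept_id=NULL, no match -> dropped
So 2 of 6 rows are dropped.

SQL:
SELECT a.name, b.name AS department
FROM employees a
INNER JOIN departments b ON a.dept_id = b.id

Result:
name   | department 
-------+------------
George | Design     
Pete   | Engineering
Bob    | Marketing  
Dave   | Design     


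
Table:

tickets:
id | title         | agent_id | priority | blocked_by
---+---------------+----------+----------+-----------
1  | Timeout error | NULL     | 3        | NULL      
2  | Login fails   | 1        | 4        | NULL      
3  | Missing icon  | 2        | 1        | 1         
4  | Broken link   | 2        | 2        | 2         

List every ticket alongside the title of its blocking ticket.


This is a self-join: tickets is joined to a second copy of itself, matching each row's blocked_by to another row's id. Use LEFT JOIN so rows with blocked_by=NULL are kept.
  - ticket 1 (Timeout error): blocked_by=NULL -> NULL
  - ticket 2 (Login fails): blocked_by=NULL -> NULL
  - ticket 3 (Missing icon): blocked_by=1 -> Timeout error
  - ticket 4 (Broken link): blocked_by=2 -> Login fails

SQL:
SELECT a.title AS item, b.title AS blocked_by
FROM tickets a
LEFT JOIN tickets b ON a.blocked_by = b.id

Result:
item          | blocked_by   
--------------+--------------
Timeout error | NULL         
Login fails   | NULL         
Missing icon  | Timeout error
Broken link   | Login fails  


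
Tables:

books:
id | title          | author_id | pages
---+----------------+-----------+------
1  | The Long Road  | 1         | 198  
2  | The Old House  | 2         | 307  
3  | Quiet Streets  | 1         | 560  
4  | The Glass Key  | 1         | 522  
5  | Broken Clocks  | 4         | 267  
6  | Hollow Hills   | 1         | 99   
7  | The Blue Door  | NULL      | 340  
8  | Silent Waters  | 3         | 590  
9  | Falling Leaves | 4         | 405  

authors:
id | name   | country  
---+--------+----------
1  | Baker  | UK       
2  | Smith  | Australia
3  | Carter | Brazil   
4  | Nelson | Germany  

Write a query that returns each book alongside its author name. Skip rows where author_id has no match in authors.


INNER JOIN keeps only books rows whose author_id matches an id in authors. Walk through each book:
  - book 1 (The Long Road): author_id=1 -> matches Baker
  - book 2 (The Old House): author_id=2 -> matches Smith
  - book 3 (Quiet Streets): author_id=1 -> matches Baker
  - book 4 (The Glass Key): author_id=1 -> matches Baker
  - book 5 (Broken Clocks): author_id=4 -> matches Nelson
  - book 6 (Hollow Hills): author_id=1 -> matches Baker
  - book 7 (The Blue Door): author_id=NULL, no match -> dropped
  - book 8 (Silent Waters): author_id=3 -> matches Carter
  - book 9 (Falling Leaves): author_id=4 -> matches Nelson
So 1 of 9 rows is dropped.

SQL:
SELECT a.title, b.name AS author
FROM books a
INNER JOIN authors b ON a.author_id = b.id

Result:
title          | author
---------------+-------
The Long Road  | Baker 
The Old House  | Smith 
Quiet Streets  | Baker 
The Glass Key  | Baker 
Broken Clocks  | Nelson
Hollow Hills   | Baker 
Silent Waters  | Carter
Falling Leaves | Nelson


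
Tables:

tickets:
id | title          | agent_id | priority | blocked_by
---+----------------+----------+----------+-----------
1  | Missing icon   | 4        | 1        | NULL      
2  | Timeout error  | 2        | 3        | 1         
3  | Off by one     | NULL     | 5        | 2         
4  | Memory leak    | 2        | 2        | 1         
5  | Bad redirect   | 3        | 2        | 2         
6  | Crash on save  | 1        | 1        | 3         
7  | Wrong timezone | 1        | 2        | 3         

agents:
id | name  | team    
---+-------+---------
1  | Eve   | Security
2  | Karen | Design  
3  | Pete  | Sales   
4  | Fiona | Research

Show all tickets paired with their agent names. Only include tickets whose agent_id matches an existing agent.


INNER JOIN keeps only tickets rows whose agent_id matches an id in agents. Walk through each ticket:
  - ticket 1 (Missing icon): agent_id=4 -> matches Fiona
  - ticket 2 (Timeout error): agent_id=2 -> matches Karen
  - ticket 3 (Off by one): agent_id=NULL, no match -> dropped
  - ticket 4 (Memory leak): agent_id=2 -> matches Karen
  - ticket 5 (Bad redirect): agent_id=3 -> matches Pete
  - ticket 6 (Crash on save): agent_id=1 -> matches Eve
  - ticket 7 (Wrong timezone): agent_id=1 -> matches Eve
So 1 of 7 rows is dropped.

SQL:
SELECT a.title, b.name AS agent
FROM tickets a
INNER JOIN agents b ON a.agent_id = b.id

Result:
title          | agent
---------------+------
Missing icon   | Fiona
Timeout error  | Karen
Memory leak    | Karen
Bad redirect   | Pete 
Crash on save  | Eve  
Wrong timezone | Eve  


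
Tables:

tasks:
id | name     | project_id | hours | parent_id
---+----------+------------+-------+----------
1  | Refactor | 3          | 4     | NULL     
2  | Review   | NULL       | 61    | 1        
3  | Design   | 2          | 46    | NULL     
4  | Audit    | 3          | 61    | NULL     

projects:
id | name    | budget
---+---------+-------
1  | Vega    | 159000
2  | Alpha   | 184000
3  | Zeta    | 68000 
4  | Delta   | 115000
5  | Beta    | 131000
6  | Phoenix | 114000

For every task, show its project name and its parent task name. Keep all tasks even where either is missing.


Two LEFT JOINs from the same base table tasks: one to projects via project_id, one to tasks itself via parent_id. Both are LEFT so every task is preserved.
Match against projects:
  - task 1 (Refactor): project_id=3 -> matches Zeta
  - task 2 (Review): project_id=NULL, no match -> kept with NULL
  - task 3 (Design): project_id=2 -> matches Alpha
  - task 4 (Audit): project_id=3 -> matches Zeta
Match against tasks (self):
  - task 1 (Refactor): parent_id=NULL -> NULL
  - task 2 (Review): parent_id=1 -> Refactor
  - task 3 (Design): parent_id=NULL -> NULL
  - task 4 (Audit): parent_id=NULL -> NULL

SQL:
SELECT a.name, b.name AS project, c.name AS parent
FROM tasks a
LEFT JOIN projects b ON a.project_id = b.id
LEFT JOIN tasks c ON a.parent_id = c.id

Result:
name     | project | parent  
---------+---------+---------
Refactor | Zeta    | NULL    
Review   | NULL    | Refactor
Design   | Alpha   | NULL    
Audit    | Zeta    | NULL    


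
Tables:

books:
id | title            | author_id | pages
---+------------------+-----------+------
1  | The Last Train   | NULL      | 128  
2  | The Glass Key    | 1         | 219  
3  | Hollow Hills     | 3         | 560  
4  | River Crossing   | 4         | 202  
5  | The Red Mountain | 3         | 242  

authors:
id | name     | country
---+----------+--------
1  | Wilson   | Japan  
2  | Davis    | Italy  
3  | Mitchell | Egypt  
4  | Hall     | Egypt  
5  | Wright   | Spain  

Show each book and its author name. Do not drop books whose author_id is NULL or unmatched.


LEFT JOIN keeps every row from books (the left table); where author_id has no match in authors, the author columns become NULL. Walk through each book:
  - book 1 (The Last Train): author_id=NULL, no match -> kept with NULL
  - book 2 (The Glass Key): author_id=1 -> matches Wilson
  - book 3 (Hollow Hills): author_id=3 -> matches Mitchell
  - book 4 (River Crossing): author_id=4 -> matches Hall
  - book 5 (The Red Mountain): author_id=3 -> matches Mitchell
All 5 rows appear; 1 has NULL author.

SQL:
SELECT a.title, b.name AS author
FROM books a
LEFT JOIN authors b ON a.author_id = b.id

Result:
title            | author  
-----------------+---------
The Last Train   | NULL    
The Glass Key    | Wilson  
Hollow Hills     | Mitchell
River Crossing   | Hall    
The Red Mountain | Mitchell


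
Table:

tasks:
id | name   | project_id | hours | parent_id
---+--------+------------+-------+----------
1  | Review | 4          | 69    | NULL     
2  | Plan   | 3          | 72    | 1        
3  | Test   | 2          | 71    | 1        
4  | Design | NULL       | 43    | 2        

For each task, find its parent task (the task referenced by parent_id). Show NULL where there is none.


This is a self-join: tasks is joined to a second copy of itself, matching each row's parent_id to another row's id. Use LEFT JOIN so rows with parent_id=NULL are kept.
  - task 1 (Review): parent_id=NULL -> NULL
  - task 2 (Plan): parent_id=1 -> Review
  - task 3 (Test): parent_id=1 -> Review
  - task 4 (Design): parent_id=2 -> Plan

SQL:
SELECT a.name AS item, b.name AS parent
FROM tasks a
LEFT JOIN tasks b ON a.parent_id = b.id

Result:
item   | parent
-------+-------
Review | NULL  
Plan   | Review
Test   | Review
Design | Plan  


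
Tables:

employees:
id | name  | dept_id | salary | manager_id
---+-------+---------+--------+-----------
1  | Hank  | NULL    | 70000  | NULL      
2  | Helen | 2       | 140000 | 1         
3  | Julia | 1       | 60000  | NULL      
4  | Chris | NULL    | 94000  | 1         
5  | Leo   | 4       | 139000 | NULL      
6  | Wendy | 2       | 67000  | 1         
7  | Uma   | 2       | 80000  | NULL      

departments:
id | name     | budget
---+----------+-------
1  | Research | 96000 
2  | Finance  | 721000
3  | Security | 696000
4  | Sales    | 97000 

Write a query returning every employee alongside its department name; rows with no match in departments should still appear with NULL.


LEFT JOIN keeps every row from employees (the left table); where dept_id has no match in departments, the department columns become NULL. Walk through each employee:
  - employee 1 (Hank): dept_id=NULL, no match -> kept with NULL
  - employee 2 (Helen): dept_id=2 -> matches Finance
  - employee 3 (Julia): dept_id=1 -> matches Research
  - employee 4 (Chris): dept_id=NULL, no match -> kept with NULL
  - employee 5 (Leo): dept_id=4 -> matches Sales
  - employee 6 (Wendy): dept_id=2 -> matches Finance
  - employee 7 (Uma): dept_id=2 -> matches Finance
All 7 rows appear; 2 have NULL department.

SQL:
SELECT a.name, b.name AS department
FROM employees a
LEFT JOIN departments b ON a.dept_id = b.id

Result:
name  | department
------+-----------
Hank  | NULL      
Helen | Finance   
Julia | Research  
Chris | NULL      
Leo   | Sales     
Wendy | Finance   
Uma   | Finance   


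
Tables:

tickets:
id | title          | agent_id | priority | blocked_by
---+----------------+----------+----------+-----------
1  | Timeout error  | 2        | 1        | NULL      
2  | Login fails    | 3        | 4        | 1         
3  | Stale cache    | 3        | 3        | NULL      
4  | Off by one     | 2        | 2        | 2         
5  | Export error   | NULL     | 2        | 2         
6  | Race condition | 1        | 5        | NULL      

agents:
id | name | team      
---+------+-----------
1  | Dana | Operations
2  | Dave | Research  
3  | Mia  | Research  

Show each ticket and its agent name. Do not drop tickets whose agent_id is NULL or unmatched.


LEFT JOIN keeps every row from tickets (the left table); where agent_id has no match in agents, the agent columns become NULL. Walk through each ticket:
  - ticket 1 (Timeout error): agent_id=2 -> matches Dave
  - ticket 2 (Login fails): agent_id=3 -> matches Mia
  - ticket 3 (Stale cache): agent_id=3 -> matches Mia
  - ticket 4 (Off by one): agent_id=2 -> matches Dave
  - ticket 5 (Export error): agent_id=NULL, no match -> kept with NULL
  - ticket 6 (Race condition): agent_id=1 -> matches Dana
All 6 rows appear; 1 has NULL agent.

SQL:
SELECT a.title, b.name AS agent
FROM tickets a
LEFT JOIN agents b ON a.agent_id = b.id

Result:
title          | agent
---------------+------
Timeout error  | Dave 
Login fails    | Mia  
Stale cache    | Mia  
Off by one     | Dave 
Export error   | NULL 
Race condition | Dana 


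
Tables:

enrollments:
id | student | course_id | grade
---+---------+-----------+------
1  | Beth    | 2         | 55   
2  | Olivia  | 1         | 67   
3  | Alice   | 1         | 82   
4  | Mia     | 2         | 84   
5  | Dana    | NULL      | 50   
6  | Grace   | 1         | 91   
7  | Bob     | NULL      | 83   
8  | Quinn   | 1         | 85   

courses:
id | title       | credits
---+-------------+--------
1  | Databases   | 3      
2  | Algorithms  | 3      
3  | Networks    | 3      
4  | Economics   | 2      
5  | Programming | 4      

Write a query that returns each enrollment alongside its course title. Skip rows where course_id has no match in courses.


INNER JOIN keeps only enrollments rows whose course_id matches an id in courses. Walk through each enrollment:
  - enrollment 1 (Beth): course_id=2 -> matches Algorithms
  - enrollment 2 (Olivia): course_id=1 -> matches Databases
  - enrollment 3 (Alice): course_id=1 -> matches Databases
  - enrollment 4 (Mia): course_id=2 -> matches Algorithms
  - enrollment 5 (Dana): course_id=NULL, no match -> dropped
  - enrollment 6 (Grace): course_id=1 -> matches Databases
  - enrollment 7 (Bob): course_id=NULL, no match -> dropped
  - enrollment 8 (Quinn): course_id=1 -> matches Databases
So 2 of 8 rows are dropped.

SQL:
SELECT a.student, b.title AS course
FROM enrollments a
INNER JOIN courses b ON a.course_id = b.id

Result:
student | course    
--------+-----------
Beth    | Algorithms
Olivia  | Databases 
Alice   | Databases 
Mia     | Algorithms
Grace   | Databases 
Quinn   | Databases 


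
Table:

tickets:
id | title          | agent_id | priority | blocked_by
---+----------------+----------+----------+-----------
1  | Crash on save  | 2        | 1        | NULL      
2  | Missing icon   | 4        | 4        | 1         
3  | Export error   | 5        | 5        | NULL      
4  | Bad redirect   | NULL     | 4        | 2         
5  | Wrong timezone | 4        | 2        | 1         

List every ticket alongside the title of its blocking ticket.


This is a self-join: tickets is joined to a second copy of itself, matching each row's blocked_by to another row's id. Use LEFT JOIN so rows with blocked_by=NULL are kept.
  - ticket 1 (Crash on save): blocked_by=NULL -> NULL
  - ticket 2 (Missing icon): blocked_by=1 -> Crash on save
  - ticket 3 (Export error): blocked_by=NULL -> NULL
  - ticket 4 (Bad redirect): blocked_by=2 -> Missing icon
  - ticket 5 (Wrong timezone): blocked_by=1 -> Crash on save

SQL:
SELECT a.title AS item, b.title AS blocked_by
FROM tickets a
LEFT JOIN tickets b ON a.blocked_by = b.id

Result:
item           | blocked_by   
---------------+--------------
Crash on save  | NULL         
Missing icon   | Crash on save
Export error   | NULL         
Bad redirect   | Missing icon 
Wrong timezone | Crash on save
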